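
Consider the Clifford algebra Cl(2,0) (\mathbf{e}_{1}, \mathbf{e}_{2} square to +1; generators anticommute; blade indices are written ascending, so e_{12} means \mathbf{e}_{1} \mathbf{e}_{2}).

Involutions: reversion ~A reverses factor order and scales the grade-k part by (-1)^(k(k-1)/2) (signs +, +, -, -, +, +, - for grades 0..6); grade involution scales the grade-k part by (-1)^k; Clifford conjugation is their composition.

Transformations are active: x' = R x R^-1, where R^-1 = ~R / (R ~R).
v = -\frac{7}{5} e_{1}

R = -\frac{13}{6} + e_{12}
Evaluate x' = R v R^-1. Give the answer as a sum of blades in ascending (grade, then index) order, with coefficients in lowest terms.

~R = -\frac{13}{6} - e_{12}, and R ~R = \frac{205}{36}, so R^-1 = ~R / (\frac{205}{36}).
R v = \frac{91}{30} e_{1} + \frac{7}{5} e_{2}
Answer: -\frac{931}{1025} e_{1} - \frac{1092}{1025} e_{2}


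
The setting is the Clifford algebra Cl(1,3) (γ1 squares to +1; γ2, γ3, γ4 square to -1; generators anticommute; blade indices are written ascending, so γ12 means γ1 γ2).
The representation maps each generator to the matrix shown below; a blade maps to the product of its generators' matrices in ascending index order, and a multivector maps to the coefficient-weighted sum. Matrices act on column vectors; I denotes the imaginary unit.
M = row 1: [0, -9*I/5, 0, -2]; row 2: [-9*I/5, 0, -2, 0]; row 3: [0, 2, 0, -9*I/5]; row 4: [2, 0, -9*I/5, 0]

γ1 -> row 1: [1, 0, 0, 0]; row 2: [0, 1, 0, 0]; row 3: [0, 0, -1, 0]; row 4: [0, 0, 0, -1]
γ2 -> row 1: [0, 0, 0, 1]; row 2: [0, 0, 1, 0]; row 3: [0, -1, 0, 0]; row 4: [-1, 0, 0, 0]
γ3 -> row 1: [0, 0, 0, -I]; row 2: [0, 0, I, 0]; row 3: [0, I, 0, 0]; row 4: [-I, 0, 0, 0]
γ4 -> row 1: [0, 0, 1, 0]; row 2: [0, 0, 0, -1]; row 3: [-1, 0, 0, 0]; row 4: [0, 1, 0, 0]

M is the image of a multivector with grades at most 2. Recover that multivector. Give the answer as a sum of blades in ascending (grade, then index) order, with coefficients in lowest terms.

Method: the blade images are trace-orthogonal — tr(rho(e_A) rho(e_B)^-1) = 4 if A = B and 0 otherwise — and rho(e_A)^-1 = (e_A)^2 * rho(e_A) with (e_A)^2 = +1 or -1, so the coefficient of e_A in the preimage is (e_A)^2 * tr(M rho(e_A))/4.
Nonzero projections over blades of grade <= 2: γ2: (γ2)^2 = -1, tr(M rho(γ2)) = 8, coefficient -2; γ34: (γ34)^2 = -1, tr(M rho(γ34)) = -36/5, coefficient 9/5. Every other blade of grade <= 2 projects to 0.
Answer: -2*γ2 + 9/5*γ34


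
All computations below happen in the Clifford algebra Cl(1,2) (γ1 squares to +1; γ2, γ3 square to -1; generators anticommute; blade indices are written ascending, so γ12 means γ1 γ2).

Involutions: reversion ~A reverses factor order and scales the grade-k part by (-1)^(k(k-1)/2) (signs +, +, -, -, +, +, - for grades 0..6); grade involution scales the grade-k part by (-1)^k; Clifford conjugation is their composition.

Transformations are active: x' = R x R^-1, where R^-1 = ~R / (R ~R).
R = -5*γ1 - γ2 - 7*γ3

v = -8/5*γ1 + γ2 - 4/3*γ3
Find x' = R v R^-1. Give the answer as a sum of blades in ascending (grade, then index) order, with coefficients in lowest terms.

~R = -5*γ1 - γ2 - 7*γ3, and R ~R = -25, so R^-1 = ~R / (-25).
R v = -1/3 - 33/5*γ12 - 68/15*γ13 + 25/3*γ23
Answer: 22/15*γ1 - 77/75*γ2 + 86/75*γ3


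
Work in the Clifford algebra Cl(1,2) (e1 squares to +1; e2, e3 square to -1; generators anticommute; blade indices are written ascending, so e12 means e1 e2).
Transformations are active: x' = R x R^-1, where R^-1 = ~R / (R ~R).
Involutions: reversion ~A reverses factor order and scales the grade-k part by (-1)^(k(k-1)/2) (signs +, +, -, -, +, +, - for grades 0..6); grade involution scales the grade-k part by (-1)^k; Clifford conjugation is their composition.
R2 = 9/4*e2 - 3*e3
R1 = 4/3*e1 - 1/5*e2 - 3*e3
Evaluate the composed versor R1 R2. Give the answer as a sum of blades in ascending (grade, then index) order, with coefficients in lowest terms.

Distribute over the terms of R2 (each basis-blade product reordered to ascending indices, repeated generators contracted through their squares):
R1 (9/4*e2) = 9/20 + 3*e12 + 27/4*e23
R1 (-3*e3) = -9 - 4*e13 + 3/5*e23
Summing the partial products and collecting blades:
Answer: -171/20 + 3*e12 - 4*e13 + 147/20*e23


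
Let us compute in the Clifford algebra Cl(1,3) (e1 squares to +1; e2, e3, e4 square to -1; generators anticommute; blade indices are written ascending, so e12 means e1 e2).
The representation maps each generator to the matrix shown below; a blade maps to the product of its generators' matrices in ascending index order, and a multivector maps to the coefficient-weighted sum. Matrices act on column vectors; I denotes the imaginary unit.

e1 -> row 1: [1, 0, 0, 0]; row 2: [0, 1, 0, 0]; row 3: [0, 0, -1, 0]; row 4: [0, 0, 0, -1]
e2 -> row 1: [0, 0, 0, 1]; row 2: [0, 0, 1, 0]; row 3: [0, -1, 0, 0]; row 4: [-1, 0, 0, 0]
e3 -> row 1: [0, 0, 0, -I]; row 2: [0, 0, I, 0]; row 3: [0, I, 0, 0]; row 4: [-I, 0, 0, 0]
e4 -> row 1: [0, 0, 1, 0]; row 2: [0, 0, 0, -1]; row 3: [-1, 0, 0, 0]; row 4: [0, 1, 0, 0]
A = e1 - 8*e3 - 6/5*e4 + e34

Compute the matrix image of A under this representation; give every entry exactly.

Bivector images (products of the table entries): rho(e34) = rho(e3)rho(e4) = row 1: [0, -I, 0, 0]; row 2: [-I, 0, 0, 0]; row 3: [0, 0, 0, -I]; row 4: [0, 0, -I, 0].
M = (1)*rho(e1) + (-8)*rho(e3) + (-6/5)*rho(e4) + (1)*rho(e34), summed entrywise:
Answer: row 1: [1, -I, -6/5, 8*I]; row 2: [-I, 1, -8*I, 6/5]; row 3: [6/5, -8*I, -1, -I]; row 4: [8*I, -6/5, -I, -1]


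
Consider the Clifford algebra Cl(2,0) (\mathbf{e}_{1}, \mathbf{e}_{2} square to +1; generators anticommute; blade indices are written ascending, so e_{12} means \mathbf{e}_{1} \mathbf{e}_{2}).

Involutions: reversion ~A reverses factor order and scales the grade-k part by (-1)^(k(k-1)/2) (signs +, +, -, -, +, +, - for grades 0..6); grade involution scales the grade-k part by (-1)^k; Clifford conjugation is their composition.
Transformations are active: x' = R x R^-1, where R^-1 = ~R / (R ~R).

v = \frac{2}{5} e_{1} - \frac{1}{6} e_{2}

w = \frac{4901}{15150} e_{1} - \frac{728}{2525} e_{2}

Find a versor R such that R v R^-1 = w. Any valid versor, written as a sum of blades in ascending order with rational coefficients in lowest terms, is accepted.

Reasoning: v^2 = w^2 = \frac{169}{900} since conjugation preserves the quadratic form; R = v + w = \frac{10961}{15150} e_{1} - \frac{6893}{15150} e_{2} is then valid when invertible, keeping its own part and reversing (v - w)/2.
Answer: \frac{10961}{15150} e_{1} - \frac{6893}{15150} e_{2}


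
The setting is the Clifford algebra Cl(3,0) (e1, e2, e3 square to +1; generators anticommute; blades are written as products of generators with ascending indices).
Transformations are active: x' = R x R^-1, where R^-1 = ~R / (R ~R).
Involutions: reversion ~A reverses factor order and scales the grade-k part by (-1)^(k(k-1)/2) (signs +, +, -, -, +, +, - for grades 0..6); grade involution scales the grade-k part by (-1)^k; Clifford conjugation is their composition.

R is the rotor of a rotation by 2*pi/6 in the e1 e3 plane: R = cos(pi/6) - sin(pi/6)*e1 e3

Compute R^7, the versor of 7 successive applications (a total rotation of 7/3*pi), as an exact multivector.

Because a rotor carries half the rotation angle, composing 7 copies of this e1 e3-plane rotor multiplies the phase: 7*(pi/6) = 7*pi/6, hence R^7 = cos(7*pi/6) - sin(7*pi/6)*e1 e3.
cos(7*pi/6) = -sqrt(3)/2 and sin(7*pi/6) = -1/2, so R^7 = -sqrt(3)/2 + 1/2*e1 e3. The net rotation is 1/3*pi (after discarding 1 full turn, each of which contributes a factor -1 to the rotor); the rotor keeps the half-angle phase exactly.
Answer: -sqrt(3)/2 + 1/2*e1 e3


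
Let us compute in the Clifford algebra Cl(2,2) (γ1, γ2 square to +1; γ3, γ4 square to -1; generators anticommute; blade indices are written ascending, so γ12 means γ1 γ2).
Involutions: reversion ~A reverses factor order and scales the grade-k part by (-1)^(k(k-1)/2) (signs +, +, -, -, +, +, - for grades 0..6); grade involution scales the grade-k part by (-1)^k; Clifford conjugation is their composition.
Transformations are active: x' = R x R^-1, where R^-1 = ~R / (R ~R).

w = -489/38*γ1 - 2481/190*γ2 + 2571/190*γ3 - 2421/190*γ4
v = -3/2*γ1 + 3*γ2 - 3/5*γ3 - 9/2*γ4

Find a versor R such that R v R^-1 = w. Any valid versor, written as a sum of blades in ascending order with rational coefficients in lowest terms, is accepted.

Reasoning: v^2 = w^2 = -234/25 since conjugation preserves the quadratic form; R = v + w = -273/19*γ1 - 1911/190*γ2 + 2457/190*γ3 - 1638/95*γ4 is then valid when invertible, keeping its own part and reversing (v - w)/2.
Answer: -273/19*γ1 - 1911/190*γ2 + 2457/190*γ3 - 1638/95*γ4


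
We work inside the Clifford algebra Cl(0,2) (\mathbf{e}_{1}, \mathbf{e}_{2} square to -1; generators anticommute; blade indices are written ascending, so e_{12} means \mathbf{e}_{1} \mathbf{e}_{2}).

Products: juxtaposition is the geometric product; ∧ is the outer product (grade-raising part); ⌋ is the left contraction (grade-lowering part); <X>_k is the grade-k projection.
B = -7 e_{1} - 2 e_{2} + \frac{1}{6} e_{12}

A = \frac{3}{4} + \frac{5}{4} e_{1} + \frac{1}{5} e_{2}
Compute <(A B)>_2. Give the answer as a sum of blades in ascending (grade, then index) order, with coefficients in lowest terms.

step 1: \frac{183}{20} - \frac{313}{60} e_{1} - \frac{41}{24} e_{2} - \frac{39}{40} e_{12}
step 2: -\frac{39}{40} e_{12}
Answer: -\frac{39}{40} e_{12}


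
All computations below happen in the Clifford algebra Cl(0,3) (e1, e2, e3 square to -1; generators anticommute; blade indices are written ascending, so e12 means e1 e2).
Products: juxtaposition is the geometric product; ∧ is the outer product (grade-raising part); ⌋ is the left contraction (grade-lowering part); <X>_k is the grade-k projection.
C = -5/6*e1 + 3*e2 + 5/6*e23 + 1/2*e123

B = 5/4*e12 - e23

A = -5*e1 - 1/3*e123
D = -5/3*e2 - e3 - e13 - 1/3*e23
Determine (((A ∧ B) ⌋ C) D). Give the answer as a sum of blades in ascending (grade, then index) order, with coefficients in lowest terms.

step 1: 5*e123
step 2: 5/2
step 3: -25/6*e2 - 5/2*e3 - 5/2*e13 - 5/6*e23
Answer: -25/6*e2 - 5/2*e3 - 5/2*e13 - 5/6*e23


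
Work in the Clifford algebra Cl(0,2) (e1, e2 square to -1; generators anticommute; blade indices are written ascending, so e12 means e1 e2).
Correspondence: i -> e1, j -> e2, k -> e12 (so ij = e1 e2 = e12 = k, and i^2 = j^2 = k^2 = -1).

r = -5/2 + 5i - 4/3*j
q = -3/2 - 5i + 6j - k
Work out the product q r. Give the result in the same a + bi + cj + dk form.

In blades: q = -3/2 - 5*e1 + 6*e2 - e12, r = -5/2 + 5*e1 - 4/3*e2.
Distribute q over r term by term (generator squares from the signature, products reordered to ascending indices): (-3/2)*r = 15/4 - 15/2*e1 + 2*e2; (-5*e1)*r = 25 + 25/2*e1 + 20/3*e12; (6*e2)*r = 8 - 15*e2 - 30*e12; (-e12)*r = -4/3*e1 - 5*e2 + 5/2*e12.
Sum: 147/4 + 11/3*e1 - 18*e2 - 125/6*e12; translating back through the correspondence:
Answer: 147/4 + 11/3*i - 18j - 125/6*k


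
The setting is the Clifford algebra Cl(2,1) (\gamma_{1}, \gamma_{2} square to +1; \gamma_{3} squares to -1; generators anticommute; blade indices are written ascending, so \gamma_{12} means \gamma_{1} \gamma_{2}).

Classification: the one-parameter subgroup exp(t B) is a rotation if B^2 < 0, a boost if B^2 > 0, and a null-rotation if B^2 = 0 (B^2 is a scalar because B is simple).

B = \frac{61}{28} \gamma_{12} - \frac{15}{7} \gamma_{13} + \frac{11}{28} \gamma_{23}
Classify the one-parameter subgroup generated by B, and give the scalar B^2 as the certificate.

B^2 term by term: the squares give (\frac{61}{28})^2*(\gamma_{12})^2 + (-\frac{15}{7})^2*(\gamma_{13})^2 + (\frac{11}{28})^2*(\gamma_{23})^2 = \frac{3721}{784}*(-1) + \frac{225}{49}*(+1) + \frac{121}{784}*(+1) = 0 (each basis 2-blade squares to minus the product of its generators' squares); cross terms between blades sharing an index anticommute and cancel. So B^2 = 0.
Answer: null-rotation, certificate B^2 = 0. One invariant decides it: the square 0 survives every conjugation, and its sign is exactly the classification.


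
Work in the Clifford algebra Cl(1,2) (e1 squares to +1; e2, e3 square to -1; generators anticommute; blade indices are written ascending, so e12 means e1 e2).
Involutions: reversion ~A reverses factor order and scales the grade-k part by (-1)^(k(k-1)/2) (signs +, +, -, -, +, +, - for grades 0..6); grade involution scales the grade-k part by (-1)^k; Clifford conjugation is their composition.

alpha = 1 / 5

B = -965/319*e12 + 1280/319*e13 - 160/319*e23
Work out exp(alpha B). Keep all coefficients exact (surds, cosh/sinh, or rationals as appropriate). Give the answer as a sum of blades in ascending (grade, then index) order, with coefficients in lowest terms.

B^2 term by term: the squares give (-965/319)^2*(e12)^2 + (1280/319)^2*(e13)^2 + (-160/319)^2*(e23)^2 = 931225/101761*(+1) + 1638400/101761*(+1) + 25600/101761*(-1) = 25 (each basis 2-blade squares to minus the product of its generators' squares); cross terms between blades sharing an index anticommute and cancel. So B^2 = 25.
B^2 = 25 — the positive square puts this in the hyperbolic regime; l = 5, alpha*l = 1, so exp(alpha B) = cosh(1) + (sinh(1)/5)*B = cosh(1) + (sinh(1)/5)*B.
Answer: cosh(1) - 193*sinh(1)/319*e12 + 256*sinh(1)/319*e13 - 32*sinh(1)/319*e23


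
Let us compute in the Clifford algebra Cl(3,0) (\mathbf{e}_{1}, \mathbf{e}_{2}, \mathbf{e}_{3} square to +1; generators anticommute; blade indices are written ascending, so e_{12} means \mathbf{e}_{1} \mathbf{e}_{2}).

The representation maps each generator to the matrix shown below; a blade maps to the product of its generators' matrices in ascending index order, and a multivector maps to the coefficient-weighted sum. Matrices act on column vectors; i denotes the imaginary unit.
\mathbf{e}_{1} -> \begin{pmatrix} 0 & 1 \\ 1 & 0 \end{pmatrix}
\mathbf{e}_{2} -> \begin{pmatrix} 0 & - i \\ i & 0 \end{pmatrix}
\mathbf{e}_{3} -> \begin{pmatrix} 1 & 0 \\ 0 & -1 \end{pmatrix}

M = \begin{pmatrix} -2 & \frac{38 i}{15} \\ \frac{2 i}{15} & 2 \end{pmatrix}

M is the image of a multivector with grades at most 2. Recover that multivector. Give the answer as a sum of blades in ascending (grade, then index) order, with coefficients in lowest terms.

Method: 1, rho(e_{1}), rho(e_{2}), rho(e_{3}) form a trace-orthogonal basis of the 2x2 complex matrices (tr(X Y) = 2 if X = Y, else 0), so M = m0*1 + m1*rho(e_{1}) + m2*rho(e_{2}) + m3*rho(e_{3}) with m0 = tr(M)/2 = 0, m1 = tr(M rho(e_{1}))/2 = \frac{4 i}{3}, m2 = tr(M rho(e_{2}))/2 = - \frac{6}{5}, m3 = tr(M rho(e_{3}))/2 = -2.
Multiplying table entries, the bivector images are rho(e_{12}) = i*rho(e_{3}), rho(e_{13}) = -i*rho(e_{2}), rho(e_{23}) = i*rho(e_{1}); with real blade coefficients the real parts of m0..m3 are the coefficients of 1, e_{1}, e_{2}, e_{3} and the imaginary parts give the bivectors (e_{23}: Im m1, e_{13}: -Im m2, e_{12}: Im m3).
Answer: -\frac{6}{5} e_{2} - 2 e_{3} + \frac{4}{3} e_{23}


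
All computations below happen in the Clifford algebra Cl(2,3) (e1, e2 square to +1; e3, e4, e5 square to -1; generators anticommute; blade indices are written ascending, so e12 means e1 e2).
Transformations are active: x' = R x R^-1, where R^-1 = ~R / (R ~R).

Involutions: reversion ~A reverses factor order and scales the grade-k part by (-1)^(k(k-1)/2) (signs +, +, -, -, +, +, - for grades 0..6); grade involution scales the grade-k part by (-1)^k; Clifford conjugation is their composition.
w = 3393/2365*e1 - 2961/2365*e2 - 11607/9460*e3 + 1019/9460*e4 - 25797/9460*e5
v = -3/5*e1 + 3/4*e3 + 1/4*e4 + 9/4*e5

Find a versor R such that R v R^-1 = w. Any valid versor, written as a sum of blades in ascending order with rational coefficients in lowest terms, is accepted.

Since q(v) = q(w) = -2131/400, the sum R = v + w = 1974/2365*e1 - 2961/2365*e2 - 1128/2365*e3 + 846/2365*e4 - 1128/2365*e5 does the job whenever invertible.
Answer: 1974/2365*e1 - 2961/2365*e2 - 1128/2365*e3 + 846/2365*e4 - 1128/2365*e5


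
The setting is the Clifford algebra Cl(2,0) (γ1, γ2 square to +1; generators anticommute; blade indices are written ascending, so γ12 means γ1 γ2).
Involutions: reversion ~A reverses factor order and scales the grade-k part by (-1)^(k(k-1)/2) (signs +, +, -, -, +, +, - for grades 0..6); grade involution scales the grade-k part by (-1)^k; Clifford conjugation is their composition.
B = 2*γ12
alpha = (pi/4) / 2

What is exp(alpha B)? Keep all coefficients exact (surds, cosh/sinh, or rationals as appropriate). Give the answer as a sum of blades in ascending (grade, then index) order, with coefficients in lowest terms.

B^2 = (2)^2*(γ12)^2 = 4*(-1) = -4 (a basis 2-blade squares to minus the product of its generators' squares).
B^2 = -4 — a negative square means the series sums to a rotation: l = 2, alpha*l = pi/4, so exp(alpha B) = cos(pi/4) + (sin(pi/4)/2)*B = sqrt(2)/2 + (sqrt(2)/4)*B.
Answer: sqrt(2)/2 + sqrt(2)/2*γ12


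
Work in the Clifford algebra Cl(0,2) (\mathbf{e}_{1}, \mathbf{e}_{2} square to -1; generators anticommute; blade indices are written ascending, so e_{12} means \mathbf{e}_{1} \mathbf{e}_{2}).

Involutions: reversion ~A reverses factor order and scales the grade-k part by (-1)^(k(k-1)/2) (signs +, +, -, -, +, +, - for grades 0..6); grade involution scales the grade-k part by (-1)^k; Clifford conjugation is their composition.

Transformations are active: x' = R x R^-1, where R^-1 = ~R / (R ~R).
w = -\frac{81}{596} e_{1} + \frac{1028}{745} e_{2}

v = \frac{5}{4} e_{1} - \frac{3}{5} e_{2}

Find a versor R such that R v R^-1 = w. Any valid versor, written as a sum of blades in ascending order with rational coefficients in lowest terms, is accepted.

Here q(v) = q(w) = -\frac{769}{400}; the classical choice R = v + w = \frac{166}{149} e_{1} + \frac{581}{745} e_{2} then realises v -> w under the sandwich.
Answer: \frac{166}{149} e_{1} + \frac{581}{745} e_{2}


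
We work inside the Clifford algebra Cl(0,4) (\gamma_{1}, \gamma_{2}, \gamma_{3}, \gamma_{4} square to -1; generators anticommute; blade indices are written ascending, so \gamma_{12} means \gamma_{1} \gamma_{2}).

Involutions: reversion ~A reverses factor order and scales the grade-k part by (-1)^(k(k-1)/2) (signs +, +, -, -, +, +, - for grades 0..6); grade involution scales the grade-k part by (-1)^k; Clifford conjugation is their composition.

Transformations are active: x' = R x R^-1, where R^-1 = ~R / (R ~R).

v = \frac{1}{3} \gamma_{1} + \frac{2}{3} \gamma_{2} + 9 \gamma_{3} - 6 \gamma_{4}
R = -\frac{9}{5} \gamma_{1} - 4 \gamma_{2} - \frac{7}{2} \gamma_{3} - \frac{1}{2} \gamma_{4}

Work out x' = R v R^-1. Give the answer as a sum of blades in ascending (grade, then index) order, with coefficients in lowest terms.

~R = -\frac{9}{5} \gamma_{1} - 4 \gamma_{2} - \frac{7}{2} \gamma_{3} - \frac{1}{2} \gamma_{4}, and R ~R = -\frac{1587}{50}, so R^-1 = ~R / (-\frac{1587}{50}).
R v = \frac{953}{30} + \frac{2}{15} \gamma_{12} - \frac{451}{30} \gamma_{13} + \frac{329}{30} \gamma_{14} - \frac{101}{3} \gamma_{23} + \frac{73}{3} \gamma_{24} + \frac{51}{2} \gamma_{34}
Answer: \frac{5189}{1587} \gamma_{1} + \frac{34946}{4761} \gamma_{2} - \frac{9494}{4761} \gamma_{3} + \frac{33331}{4761} \gamma_{4}


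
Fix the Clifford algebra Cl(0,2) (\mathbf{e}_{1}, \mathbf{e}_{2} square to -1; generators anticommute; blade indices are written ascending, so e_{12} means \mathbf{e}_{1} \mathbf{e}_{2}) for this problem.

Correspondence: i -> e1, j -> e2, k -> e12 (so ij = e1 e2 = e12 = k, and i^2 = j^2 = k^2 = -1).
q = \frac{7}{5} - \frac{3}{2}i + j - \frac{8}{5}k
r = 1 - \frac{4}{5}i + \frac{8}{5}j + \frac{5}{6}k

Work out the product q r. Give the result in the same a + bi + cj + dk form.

In blades: q = \frac{7}{5} - \frac{3}{2} e_{1} + e_{2} - \frac{8}{5} e_{12}, r = 1 - \frac{4}{5} e_{1} + \frac{8}{5} e_{2} + \frac{5}{6} e_{12}.
Distribute q over r term by term (generator squares from the signature, products reordered to ascending indices): (\frac{7}{5})*r = \frac{7}{5} - \frac{28}{25} e_{1} + \frac{56}{25} e_{2} + \frac{7}{6} e_{12}; (-\frac{3}{2} e_{1})*r = -\frac{6}{5} - \frac{3}{2} e_{1} + \frac{5}{4} e_{2} - \frac{12}{5} e_{12}; (e_{2})*r = -\frac{8}{5} + \frac{5}{6} e_{1} + e_{2} + \frac{4}{5} e_{12}; (-\frac{8}{5} e_{12})*r = \frac{4}{3} + \frac{64}{25} e_{1} + \frac{32}{25} e_{2} - \frac{8}{5} e_{12}.
Sum: -\frac{1}{15} + \frac{58}{75} e_{1} + \frac{577}{100} e_{2} - \frac{61}{30} e_{12}; translating back through the correspondence:
Answer: -\frac{1}{15} + \frac{58}{75}i + \frac{577}{100}j - \frac{61}{30}k


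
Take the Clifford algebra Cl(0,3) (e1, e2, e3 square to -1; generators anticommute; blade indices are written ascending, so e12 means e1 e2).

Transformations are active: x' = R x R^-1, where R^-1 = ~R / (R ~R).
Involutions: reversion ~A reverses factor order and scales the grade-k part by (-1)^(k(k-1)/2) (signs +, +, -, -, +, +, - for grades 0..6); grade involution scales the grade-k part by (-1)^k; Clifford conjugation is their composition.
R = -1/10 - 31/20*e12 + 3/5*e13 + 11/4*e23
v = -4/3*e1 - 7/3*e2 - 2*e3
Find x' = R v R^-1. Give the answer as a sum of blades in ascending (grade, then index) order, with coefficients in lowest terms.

~R = -1/10 + 31/20*e12 - 3/5*e13 - 11/4*e23, and R ~R = 2067/200, so R^-1 = ~R / (2067/200).
R v = -137/60*e1 + 39/5*e2 - 421/60*e3 + 5/6*e123
Answer: 3764/2067*e1 + 1437/689*e2 + 3898/2067*e3


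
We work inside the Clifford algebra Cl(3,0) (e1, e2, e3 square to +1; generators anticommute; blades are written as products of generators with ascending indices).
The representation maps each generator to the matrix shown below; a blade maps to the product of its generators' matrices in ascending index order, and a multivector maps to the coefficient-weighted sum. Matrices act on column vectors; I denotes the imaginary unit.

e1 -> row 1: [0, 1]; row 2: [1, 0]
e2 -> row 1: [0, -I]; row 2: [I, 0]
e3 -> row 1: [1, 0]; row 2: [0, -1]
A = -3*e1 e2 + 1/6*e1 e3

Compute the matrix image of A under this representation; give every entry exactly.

Bivector images (products of the table entries): rho(e1 e2) = rho(e1)rho(e2) = row 1: [I, 0]; row 2: [0, -I]; rho(e1 e3) = rho(e1)rho(e3) = row 1: [0, -1]; row 2: [1, 0].
M = (-3)*rho(e1 e2) + (1/6)*rho(e1 e3), summed entrywise:
Answer: row 1: [-3*I, -1/6]; row 2: [1/6, 3*I]


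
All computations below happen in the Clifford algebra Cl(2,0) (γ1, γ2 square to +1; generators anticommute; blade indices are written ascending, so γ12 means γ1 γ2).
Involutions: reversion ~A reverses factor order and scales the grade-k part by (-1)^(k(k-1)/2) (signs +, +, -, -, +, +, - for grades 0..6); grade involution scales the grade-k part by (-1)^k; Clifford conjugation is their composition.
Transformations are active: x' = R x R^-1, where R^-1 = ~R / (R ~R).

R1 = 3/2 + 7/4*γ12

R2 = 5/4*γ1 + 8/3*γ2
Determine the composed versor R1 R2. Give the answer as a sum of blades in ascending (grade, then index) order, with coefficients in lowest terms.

Distribute over the terms of R1 (each basis-blade product reordered to ascending indices, repeated generators contracted through their squares):
(3/2) R2 = 15/8*γ1 + 4*γ2
(7/4*γ12) R2 = 14/3*γ1 - 35/16*γ2
Summing the partial products and collecting blades:
Answer: 157/24*γ1 + 29/16*γ2


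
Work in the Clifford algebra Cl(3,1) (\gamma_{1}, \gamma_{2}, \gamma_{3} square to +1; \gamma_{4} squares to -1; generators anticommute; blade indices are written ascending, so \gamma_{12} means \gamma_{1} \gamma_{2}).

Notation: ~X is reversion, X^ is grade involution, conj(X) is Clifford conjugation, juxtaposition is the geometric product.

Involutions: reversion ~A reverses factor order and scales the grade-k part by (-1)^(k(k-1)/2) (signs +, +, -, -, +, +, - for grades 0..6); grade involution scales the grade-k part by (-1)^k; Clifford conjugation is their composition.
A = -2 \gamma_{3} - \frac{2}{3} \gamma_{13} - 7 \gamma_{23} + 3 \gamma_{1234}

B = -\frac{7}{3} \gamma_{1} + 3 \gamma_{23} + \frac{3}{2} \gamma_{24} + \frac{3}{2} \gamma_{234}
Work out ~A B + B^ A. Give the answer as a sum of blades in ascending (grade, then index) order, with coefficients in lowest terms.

first term: -21 + \frac{9}{2} \gamma_{1} + 6 \gamma_{2} + \frac{14}{9} \gamma_{3} - \frac{21}{2} \gamma_{4} - 2 \gamma_{12} - \frac{55}{6} \gamma_{13} - 9 \gamma_{14} + 3 \gamma_{24} - \frac{21}{2} \gamma_{34} - \frac{49}{3} \gamma_{123} - \gamma_{124} + 10 \gamma_{234} - \gamma_{1234}
second term: 21 + \frac{9}{2} \gamma_{1} - 6 \gamma_{2} - \frac{14}{9} \gamma_{3} - \frac{21}{2} \gamma_{4} - 2 \gamma_{12} - \frac{55}{6} \gamma_{13} - 9 \gamma_{14} - 3 \gamma_{24} - \frac{21}{2} \gamma_{34} - \frac{49}{3} \gamma_{123} + \gamma_{124} + 10 \gamma_{234} + \gamma_{1234}
Answer: 9 \gamma_{1} - 21 \gamma_{4} - 4 \gamma_{12} - \frac{55}{3} \gamma_{13} - 18 \gamma_{14} - 21 \gamma_{34} - \frac{98}{3} \gamma_{123} + 20 \gamma_{234}


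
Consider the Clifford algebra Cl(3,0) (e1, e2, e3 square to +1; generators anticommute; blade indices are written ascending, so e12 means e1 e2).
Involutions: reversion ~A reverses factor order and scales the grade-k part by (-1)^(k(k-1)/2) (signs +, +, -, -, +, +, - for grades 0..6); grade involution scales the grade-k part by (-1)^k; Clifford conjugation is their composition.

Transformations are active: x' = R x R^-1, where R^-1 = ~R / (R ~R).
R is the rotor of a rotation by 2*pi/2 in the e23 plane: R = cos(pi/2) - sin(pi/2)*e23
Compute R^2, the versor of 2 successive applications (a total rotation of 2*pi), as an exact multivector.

Half-angle bookkeeping: 2 applications in e23 add up to rotor phase 2*pi/2 = pi, so R^2 = cos(pi) - sin(pi)*e23.
cos(pi) = -1 and sin(pi) = 0, so R^2 = -1. The total rotation 2*pi is 1 full turn, so every vector returns to itself, yet the rotor is -1, on the OTHER sheet of the double cover (an odd number of 2*pi turns).
Answer: -1


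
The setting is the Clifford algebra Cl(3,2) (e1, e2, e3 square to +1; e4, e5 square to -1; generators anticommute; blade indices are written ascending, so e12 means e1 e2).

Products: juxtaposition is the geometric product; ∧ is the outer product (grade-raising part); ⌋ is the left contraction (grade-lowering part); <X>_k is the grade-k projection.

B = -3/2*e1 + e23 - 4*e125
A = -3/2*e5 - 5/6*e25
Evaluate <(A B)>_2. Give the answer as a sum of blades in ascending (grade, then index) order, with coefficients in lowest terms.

step 1: 10/3*e1 - 6*e12 - 9/4*e15 - 5/6*e35 + 5/4*e125 - 3/2*e235
step 2: -6*e12 - 9/4*e15 - 5/6*e35
Answer: -6*e12 - 9/4*e15 - 5/6*e35


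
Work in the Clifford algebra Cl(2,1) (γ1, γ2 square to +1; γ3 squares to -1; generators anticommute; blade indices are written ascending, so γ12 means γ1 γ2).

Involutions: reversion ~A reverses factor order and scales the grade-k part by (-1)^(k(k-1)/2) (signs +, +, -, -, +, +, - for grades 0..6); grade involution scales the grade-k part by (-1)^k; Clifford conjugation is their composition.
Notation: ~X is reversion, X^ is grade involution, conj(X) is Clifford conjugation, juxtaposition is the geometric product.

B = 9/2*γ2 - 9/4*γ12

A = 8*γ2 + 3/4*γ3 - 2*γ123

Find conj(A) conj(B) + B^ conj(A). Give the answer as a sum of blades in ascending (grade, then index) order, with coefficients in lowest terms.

first term: 36 + 18*γ1 + 9/2*γ3 - 9*γ13 - 27/8*γ23 - 27/16*γ123
second term: 36 + 18*γ1 - 9/2*γ3 - 9*γ13 + 27/8*γ23 + 27/16*γ123
Answer: 72 + 36*γ1 - 18*γ13


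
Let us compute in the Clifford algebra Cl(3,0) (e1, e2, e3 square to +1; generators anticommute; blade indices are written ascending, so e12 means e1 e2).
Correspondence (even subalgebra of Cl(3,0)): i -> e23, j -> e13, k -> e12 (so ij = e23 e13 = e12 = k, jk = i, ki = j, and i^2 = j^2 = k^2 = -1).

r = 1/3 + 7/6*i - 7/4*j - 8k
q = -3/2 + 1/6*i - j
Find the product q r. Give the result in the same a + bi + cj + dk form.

In blades: q = -3/2 - e13 + 1/6*e23, r = 1/3 - 8*e12 - 7/4*e13 + 7/6*e23.
Distribute q over r term by term (generator squares from the signature, products reordered to ascending indices): (-3/2)*r = -1/2 + 12*e12 + 21/8*e13 - 7/4*e23; (-e13)*r = -7/4 + 7/6*e12 - 1/3*e13 + 8*e23; (1/6*e23)*r = -7/36 - 7/24*e12 + 4/3*e13 + 1/18*e23.
Sum: -22/9 + 103/8*e12 + 29/8*e13 + 227/36*e23; translating back through the correspondence:
Answer: -22/9 + 227/36*i + 29/8*j + 103/8*k


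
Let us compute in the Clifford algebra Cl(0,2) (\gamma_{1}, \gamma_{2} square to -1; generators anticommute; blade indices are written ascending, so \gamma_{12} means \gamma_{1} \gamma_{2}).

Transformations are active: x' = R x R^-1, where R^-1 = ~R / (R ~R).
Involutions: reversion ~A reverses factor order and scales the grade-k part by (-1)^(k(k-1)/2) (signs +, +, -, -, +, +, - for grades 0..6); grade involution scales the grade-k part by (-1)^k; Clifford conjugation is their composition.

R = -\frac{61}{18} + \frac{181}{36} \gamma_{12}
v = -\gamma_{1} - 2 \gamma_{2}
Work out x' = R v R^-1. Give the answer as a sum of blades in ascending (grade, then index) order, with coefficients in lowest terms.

~R = -\frac{61}{18} - \frac{181}{36} \gamma_{12}, and R ~R = \frac{47645}{1296}, so R^-1 = ~R / (\frac{47645}{1296}).
R v = \frac{121}{9} \gamma_{1} + \frac{7}{4} \gamma_{2}
Answer: -\frac{70451}{47645} \gamma_{1} + \frac{79918}{47645} \gamma_{2}


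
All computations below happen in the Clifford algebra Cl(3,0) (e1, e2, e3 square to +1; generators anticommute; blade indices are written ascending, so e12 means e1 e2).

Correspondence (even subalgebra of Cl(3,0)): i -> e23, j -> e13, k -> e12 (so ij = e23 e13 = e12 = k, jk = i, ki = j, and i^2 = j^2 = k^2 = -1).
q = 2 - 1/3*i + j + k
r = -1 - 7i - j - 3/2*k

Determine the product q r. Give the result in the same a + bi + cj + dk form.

In blades: q = 2 + e12 + e13 - 1/3*e23, r = -1 - 3/2*e12 - e13 - 7*e23.
Distribute q over r term by term (generator squares from the signature, products reordered to ascending indices): (2)*r = -2 - 3*e12 - 2*e13 - 14*e23; (e12)*r = 3/2 - e12 - 7*e13 + e23; (e13)*r = 1 + 7*e12 - e13 - 3/2*e23; (-1/3*e23)*r = -7/3 + 1/3*e12 - 1/2*e13 + 1/3*e23.
Sum: -11/6 + 10/3*e12 - 21/2*e13 - 85/6*e23; translating back through the correspondence:
Answer: -11/6 - 85/6*i - 21/2*j + 10/3*k


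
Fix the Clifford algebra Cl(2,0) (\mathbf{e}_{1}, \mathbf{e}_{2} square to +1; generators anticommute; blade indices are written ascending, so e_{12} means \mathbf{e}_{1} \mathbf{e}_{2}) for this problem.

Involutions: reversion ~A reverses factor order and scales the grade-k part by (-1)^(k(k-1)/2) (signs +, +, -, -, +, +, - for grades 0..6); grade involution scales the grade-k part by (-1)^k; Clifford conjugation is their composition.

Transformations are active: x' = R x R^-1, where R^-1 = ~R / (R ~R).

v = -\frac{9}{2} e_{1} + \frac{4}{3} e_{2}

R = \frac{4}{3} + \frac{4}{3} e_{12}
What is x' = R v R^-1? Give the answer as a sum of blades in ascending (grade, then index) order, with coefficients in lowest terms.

~R = \frac{4}{3} - \frac{4}{3} e_{12}, and R ~R = \frac{32}{9}, so R^-1 = ~R / (\frac{32}{9}).
R v = -\frac{38}{9} e_{1} + \frac{70}{9} e_{2}
Answer: \frac{4}{3} e_{1} + \frac{9}{2} e_{2}


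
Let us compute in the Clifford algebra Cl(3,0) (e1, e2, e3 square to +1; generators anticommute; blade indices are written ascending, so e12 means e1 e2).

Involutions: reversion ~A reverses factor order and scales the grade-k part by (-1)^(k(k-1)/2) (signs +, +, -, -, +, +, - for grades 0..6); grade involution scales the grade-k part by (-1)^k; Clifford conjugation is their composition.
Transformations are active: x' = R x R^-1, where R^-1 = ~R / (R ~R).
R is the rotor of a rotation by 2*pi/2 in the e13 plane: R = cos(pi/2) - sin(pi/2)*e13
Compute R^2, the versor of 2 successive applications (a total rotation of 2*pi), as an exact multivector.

Half-angle bookkeeping: 2 applications in e13 add up to rotor phase 2*pi/2 = pi, so R^2 = cos(pi) - sin(pi)*e13.
cos(pi) = -1 and sin(pi) = 0, so R^2 = -1. The total rotation 2*pi is 1 full turn, so every vector returns to itself, yet the rotor is -1, on the OTHER sheet of the double cover (an odd number of 2*pi turns).
Answer: -1


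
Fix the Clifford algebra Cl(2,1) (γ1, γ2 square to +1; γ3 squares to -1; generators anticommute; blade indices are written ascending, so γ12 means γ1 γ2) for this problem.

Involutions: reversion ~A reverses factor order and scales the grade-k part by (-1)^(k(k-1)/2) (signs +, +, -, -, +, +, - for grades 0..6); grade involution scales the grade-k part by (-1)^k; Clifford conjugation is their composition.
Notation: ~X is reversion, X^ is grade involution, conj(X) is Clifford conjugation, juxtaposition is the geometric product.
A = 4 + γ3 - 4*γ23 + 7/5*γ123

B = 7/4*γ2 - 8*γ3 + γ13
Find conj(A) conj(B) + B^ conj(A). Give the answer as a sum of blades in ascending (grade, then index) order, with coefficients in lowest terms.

first term: 8 + γ1 - 188/5*γ2 + 39*γ3 - 36/5*γ12 - 31/20*γ13 - 7/4*γ23
second term: 8 + γ1 + 118/5*γ2 + 25*γ3 - 36/5*γ12 + 129/20*γ13 + 7/4*γ23
Answer: 16 + 2*γ1 - 14*γ2 + 64*γ3 - 72/5*γ12 + 49/10*γ13


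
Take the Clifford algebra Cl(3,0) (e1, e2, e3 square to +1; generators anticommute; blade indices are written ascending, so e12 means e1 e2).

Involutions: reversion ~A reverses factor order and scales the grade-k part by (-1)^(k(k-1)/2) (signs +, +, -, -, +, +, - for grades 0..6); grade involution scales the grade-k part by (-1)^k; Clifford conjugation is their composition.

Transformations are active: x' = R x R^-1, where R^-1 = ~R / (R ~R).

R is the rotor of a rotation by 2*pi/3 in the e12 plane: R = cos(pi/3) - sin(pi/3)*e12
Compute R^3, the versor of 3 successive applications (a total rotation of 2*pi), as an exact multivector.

Half-angle bookkeeping: 3 applications in e12 add up to rotor phase 3*pi/3 = pi, so R^3 = cos(pi) - sin(pi)*e12.
cos(pi) = -1 and sin(pi) = 0, so R^3 = -1. The total rotation 2*pi is 1 full turn, so every vector returns to itself, yet the rotor is -1, on the OTHER sheet of the double cover (an odd number of 2*pi turns).
Answer: -1


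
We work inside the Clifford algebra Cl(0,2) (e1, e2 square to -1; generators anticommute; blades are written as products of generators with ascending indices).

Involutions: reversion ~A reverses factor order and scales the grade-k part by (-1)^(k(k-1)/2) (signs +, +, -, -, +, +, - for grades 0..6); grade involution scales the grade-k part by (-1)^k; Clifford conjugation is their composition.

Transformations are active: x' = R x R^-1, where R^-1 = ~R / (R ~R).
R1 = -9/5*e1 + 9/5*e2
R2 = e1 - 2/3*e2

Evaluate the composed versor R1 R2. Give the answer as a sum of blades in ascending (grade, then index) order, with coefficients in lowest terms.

Distribute over the terms of R1 (each basis-blade product reordered to ascending indices, repeated generators contracted through their squares):
(-9/5*e1) R2 = 9/5 + 6/5*e1 e2
(9/5*e2) R2 = 6/5 - 9/5*e1 e2
Summing the partial products and collecting blades:
Answer: 3 - 3/5*e1 e2


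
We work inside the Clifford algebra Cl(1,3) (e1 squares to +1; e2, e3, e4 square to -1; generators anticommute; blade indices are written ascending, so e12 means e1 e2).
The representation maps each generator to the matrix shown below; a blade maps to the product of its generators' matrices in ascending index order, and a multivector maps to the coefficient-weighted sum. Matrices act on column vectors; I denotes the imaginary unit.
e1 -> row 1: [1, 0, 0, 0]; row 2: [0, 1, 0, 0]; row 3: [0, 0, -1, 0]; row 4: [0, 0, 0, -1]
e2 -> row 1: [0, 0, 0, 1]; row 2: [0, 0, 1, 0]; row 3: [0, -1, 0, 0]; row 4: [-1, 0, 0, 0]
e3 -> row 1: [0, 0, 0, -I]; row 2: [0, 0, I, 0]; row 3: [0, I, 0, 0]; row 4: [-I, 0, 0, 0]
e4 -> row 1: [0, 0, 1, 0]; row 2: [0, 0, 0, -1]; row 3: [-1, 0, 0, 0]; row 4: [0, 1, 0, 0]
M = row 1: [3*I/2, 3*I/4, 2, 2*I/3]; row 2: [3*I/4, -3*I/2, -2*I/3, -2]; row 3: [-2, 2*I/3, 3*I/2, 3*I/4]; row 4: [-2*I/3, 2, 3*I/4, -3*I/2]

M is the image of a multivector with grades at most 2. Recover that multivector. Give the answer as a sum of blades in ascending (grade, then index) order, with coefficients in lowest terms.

Method: the blade images are trace-orthogonal — tr(rho(e_A) rho(e_B)^-1) = 4 if A = B and 0 otherwise — and rho(e_A)^-1 = (e_A)^2 * rho(e_A) with (e_A)^2 = +1 or -1, so the coefficient of e_A in the preimage is (e_A)^2 * tr(M rho(e_A))/4.
Nonzero projections over blades of grade <= 2: e4: (e4)^2 = -1, tr(M rho(e4)) = -8, coefficient 2; e13: (e13)^2 = +1, tr(M rho(e13)) = -8/3, coefficient -2/3; e23: (e23)^2 = -1, tr(M rho(e23)) = 6, coefficient -3/2; e34: (e34)^2 = -1, tr(M rho(e34)) = 3, coefficient -3/4. Every other blade of grade <= 2 projects to 0.
Answer: 2*e4 - 2/3*e13 - 3/2*e23 - 3/4*e34


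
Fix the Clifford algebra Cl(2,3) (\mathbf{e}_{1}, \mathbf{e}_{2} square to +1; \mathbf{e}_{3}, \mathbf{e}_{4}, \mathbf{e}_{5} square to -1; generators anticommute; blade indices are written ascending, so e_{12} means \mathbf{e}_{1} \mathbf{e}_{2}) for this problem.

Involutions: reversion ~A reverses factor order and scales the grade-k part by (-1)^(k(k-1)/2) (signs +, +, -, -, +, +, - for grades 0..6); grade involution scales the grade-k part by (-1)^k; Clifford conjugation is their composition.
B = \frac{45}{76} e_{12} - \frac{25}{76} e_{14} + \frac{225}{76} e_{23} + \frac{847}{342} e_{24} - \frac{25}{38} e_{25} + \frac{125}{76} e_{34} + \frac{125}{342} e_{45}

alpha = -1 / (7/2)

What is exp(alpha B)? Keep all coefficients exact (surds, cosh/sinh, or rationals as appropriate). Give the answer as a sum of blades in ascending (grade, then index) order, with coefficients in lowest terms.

B^2 term by term: the squares give (\frac{45}{76})^2*(e_{12})^2 + (-\frac{25}{76})^2*(e_{14})^2 + (\frac{225}{76})^2*(e_{23})^2 + (\frac{847}{342})^2*(e_{24})^2 + (-\frac{25}{38})^2*(e_{25})^2 + (\frac{125}{76})^2*(e_{34})^2 + (\frac{125}{342})^2*(e_{45})^2 = \frac{2025}{5776}*(-1) + \frac{625}{5776}*(+1) + \frac{50625}{5776}*(+1) + \frac{717409}{116964}*(+1) + \frac{625}{1444}*(+1) + \frac{15625}{5776}*(-1) + \frac{15625}{116964}*(-1) = \frac{49}{4} (each basis 2-blade squares to minus the product of its generators' squares); cross terms between blades sharing an index anticommute and cancel; the commuting (index-disjoint) pairs give grade-4 terms 2*c*c'*(blade product), which cancel blade by blade — e_{1234}: \frac{5625}{2888} - \frac{5625}{2888} = 0; e_{1245}: \frac{625}{1444} - \frac{625}{1444} = 0; e_{2345}: \frac{3125}{1444} - \frac{3125}{1444} = 0 — confirming B is simple. So B^2 = \frac{49}{4}.
B^2 = \frac{49}{4} — a positive square means the series sums to a boost: l = \frac{7}{2}, alpha*l = -1, so exp(alpha B) = cosh(-1) + (sinh(-1)/(\frac{7}{2}))*B = \cosh{\left(1 \right)} + (- \frac{2 \sinh{\left(1 \right)}}{7})*B.
Answer: \cosh{\left(1 \right)} - \frac{45 \sinh{\left(1 \right)}}{266} e_{12} + \frac{25 \sinh{\left(1 \right)}}{266} e_{14} - \frac{225 \sinh{\left(1 \right)}}{266} e_{23} - \frac{121 \sinh{\left(1 \right)}}{171} e_{24} + \frac{25 \sinh{\left(1 \right)}}{133} e_{25} - \frac{125 \sinh{\left(1 \right)}}{266} e_{34} - \frac{125 \sinh{\left(1 \right)}}{1197} e_{45}


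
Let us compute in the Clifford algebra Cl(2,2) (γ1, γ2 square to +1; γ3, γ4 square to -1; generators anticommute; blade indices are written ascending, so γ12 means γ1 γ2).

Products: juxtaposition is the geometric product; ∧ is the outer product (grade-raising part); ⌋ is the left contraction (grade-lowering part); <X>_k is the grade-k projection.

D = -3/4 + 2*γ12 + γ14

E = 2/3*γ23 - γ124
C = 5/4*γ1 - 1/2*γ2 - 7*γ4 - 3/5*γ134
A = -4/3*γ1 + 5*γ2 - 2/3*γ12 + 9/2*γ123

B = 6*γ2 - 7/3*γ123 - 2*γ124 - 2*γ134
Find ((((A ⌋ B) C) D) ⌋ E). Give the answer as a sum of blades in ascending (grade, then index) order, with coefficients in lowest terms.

step 1: 39/2 - 14/9*γ3 - 4/3*γ4 + 35/3*γ13 + 10*γ14 + 28/9*γ23 + 8/3*γ24 + 8/3*γ34
step 2: -28/3 + 3839/40*γ1 + 107/12*γ2 + 419/36*γ3 - 464/3*γ4 + 103/90*γ13 + 13/5*γ14 - 7/9*γ23 - 2/3*γ24 + 98/9*γ34 + 731/90*γ123 + 51/5*γ124 - 2701/30*γ134 - 208/9*γ234
step 3: 48/5 - 39117/160*γ1 + 2801/16*γ2 + 46843/720*γ3 + 7663/40*γ4 - 18*γ12 - 1223/120*γ13 - 199/20*γ14 + 517/180*γ23 + 57/10*γ24 - 419/45*γ34 - 237/40*γ123 - 3259/10*γ124 + 12253/120*γ134 - 2783/18*γ234 + 21*γ1234
step 4: 8851/27 - 57/10*γ1 + 36097/1080*γ2 + 2801/24*γ3 - 18*γ4 + 7663/40*γ12 + 2801/16*γ14 + 32/5*γ23 + 39117/160*γ24 - 48/5*γ124
Answer: 8851/27 - 57/10*γ1 + 36097/1080*γ2 + 2801/24*γ3 - 18*γ4 + 7663/40*γ12 + 2801/16*γ14 + 32/5*γ23 + 39117/160*γ24 - 48/5*γ124
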